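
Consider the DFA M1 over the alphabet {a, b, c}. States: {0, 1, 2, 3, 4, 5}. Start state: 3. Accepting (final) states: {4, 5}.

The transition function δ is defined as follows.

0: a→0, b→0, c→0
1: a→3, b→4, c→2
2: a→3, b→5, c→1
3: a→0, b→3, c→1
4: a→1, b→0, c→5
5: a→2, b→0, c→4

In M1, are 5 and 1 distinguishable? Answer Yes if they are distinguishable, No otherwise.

Initial partition by acceptance: {4,5} | {0,1,2,3}.
Refine {0,1,2,3} on symbol b: members go to different blocks, giving {0,3} and {1,2}.
On input c, block {0,3} splits into {0} and {3}.
No further refinement is possible. Final partition (4 blocks): {4,5} | {0} | {1,2} | {3}.
5 and 1 end up in different blocks, so they are distinguishable. For instance, the string 'ε' is accepted from only 5.

Yes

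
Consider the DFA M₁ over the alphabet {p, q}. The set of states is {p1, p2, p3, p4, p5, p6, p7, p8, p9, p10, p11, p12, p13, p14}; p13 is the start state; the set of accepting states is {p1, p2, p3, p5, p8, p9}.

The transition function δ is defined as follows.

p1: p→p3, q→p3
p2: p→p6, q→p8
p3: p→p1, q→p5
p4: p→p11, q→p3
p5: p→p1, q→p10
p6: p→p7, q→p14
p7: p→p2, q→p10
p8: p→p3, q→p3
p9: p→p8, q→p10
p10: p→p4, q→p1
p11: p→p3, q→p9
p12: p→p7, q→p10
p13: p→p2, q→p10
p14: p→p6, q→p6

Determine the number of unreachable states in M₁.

1

No path from p13 leads to p12; the other 13 states are all reachable.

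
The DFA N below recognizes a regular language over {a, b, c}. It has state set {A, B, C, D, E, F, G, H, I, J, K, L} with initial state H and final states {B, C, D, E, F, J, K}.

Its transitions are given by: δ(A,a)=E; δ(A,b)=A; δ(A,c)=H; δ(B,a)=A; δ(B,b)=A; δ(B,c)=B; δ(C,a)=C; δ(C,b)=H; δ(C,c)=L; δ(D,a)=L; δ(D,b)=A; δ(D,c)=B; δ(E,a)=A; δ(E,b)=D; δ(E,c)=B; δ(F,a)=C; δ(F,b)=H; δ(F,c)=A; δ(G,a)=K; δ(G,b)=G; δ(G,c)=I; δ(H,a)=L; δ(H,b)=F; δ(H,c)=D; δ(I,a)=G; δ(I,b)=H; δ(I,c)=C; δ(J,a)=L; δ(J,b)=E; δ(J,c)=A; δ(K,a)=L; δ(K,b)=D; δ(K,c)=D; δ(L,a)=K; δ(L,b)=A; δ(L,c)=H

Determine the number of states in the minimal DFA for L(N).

5

Reachable states from the start: {A,B,C,D,E,F,H,K,L}. Unreachable: {G,I,J} — drop them.
Start with accepting vs non-accepting: {B,C,D,E,F,K} | {A,H,L}.
Split {B,C,D,E,F,K} by δ(·,a) → {B,D,E,K} and {C,F}.
On input b, block {B,D,E,K} splits into {B,D} and {E,K}.
Refine {A,H,L} on symbol a: members go to different blocks, giving {A,L} and {H}.
No further refinement is possible. Final partition (5 blocks): {B,D} | {A,L} | {C,F} | {E,K} | {H}.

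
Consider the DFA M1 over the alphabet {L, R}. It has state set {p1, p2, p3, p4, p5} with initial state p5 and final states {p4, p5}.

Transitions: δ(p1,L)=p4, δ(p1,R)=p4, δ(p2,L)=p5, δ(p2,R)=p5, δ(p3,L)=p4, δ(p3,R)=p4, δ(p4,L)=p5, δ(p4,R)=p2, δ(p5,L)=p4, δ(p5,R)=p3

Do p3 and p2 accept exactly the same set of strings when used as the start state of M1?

Yes

First remove the unreachable states {p1}; 4 states remain.
Initial partition by acceptance: {p4,p5} | {p2,p3}.
Stable partition: {p4,p5} | {p2,p3} — 2 equivalence classes.
p3 and p2 lie in the same block of the stable partition, so they are equivalent — no string distinguishes them.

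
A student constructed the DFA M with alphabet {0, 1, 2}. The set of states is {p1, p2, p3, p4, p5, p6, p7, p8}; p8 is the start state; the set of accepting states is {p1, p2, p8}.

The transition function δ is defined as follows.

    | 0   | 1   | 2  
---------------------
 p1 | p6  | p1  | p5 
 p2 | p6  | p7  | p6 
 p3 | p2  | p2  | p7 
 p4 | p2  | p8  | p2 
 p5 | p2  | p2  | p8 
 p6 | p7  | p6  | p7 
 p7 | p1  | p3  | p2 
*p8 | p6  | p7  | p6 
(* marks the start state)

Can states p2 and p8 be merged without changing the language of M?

Yes

States {p4} cannot be reached from the start state, so discard them.
P0 = {p1,p2,p8} | {p3,p5,p6,p7}.
On input 1, block {p1,p2,p8} splits into {p2,p8} and {p1}.
On input 0, block {p3,p5,p6,p7} splits into {p3,p5} and {p6} and {p7}.
Refine {p3,p5} on symbol 2: members go to different blocks, giving {p3} and {p5}.
The partition is now stable with 6 blocks: {p2,p8} | {p3} | {p1} | {p6} | {p7} | {p5}.
p2 and p8 lie in the same block of the stable partition, so they are equivalent — no string distinguishes them.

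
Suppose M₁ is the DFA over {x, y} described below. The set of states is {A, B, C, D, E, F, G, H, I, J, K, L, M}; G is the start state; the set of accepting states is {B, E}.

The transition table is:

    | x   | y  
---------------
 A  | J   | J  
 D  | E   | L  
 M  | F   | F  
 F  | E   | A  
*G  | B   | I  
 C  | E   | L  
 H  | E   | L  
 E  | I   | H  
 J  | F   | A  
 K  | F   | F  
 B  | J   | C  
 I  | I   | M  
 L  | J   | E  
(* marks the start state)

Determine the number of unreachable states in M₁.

No path from G leads to D, K; the other 11 states are all reachable.

2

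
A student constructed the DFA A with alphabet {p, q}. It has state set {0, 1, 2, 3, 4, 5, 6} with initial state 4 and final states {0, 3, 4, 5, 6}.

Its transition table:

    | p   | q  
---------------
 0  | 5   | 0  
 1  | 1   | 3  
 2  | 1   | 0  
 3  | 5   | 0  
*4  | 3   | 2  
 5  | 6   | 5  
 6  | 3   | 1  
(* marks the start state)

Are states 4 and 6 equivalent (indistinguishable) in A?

Yes

All states are reachable from the start state.
P0 = {0,3,4,5,6} | {1,2}.
Refine {0,3,4,5,6} on symbol q: members go to different blocks, giving {0,3,5} and {4,6}.
Split {0,3,5} by δ(·,p) → {0,3} and {5}.
Stable partition: {0,3} | {1,2} | {4,6} | {5} — 4 equivalence classes.
4 and 6 lie in the same block of the stable partition, so they are equivalent — no string distinguishes them.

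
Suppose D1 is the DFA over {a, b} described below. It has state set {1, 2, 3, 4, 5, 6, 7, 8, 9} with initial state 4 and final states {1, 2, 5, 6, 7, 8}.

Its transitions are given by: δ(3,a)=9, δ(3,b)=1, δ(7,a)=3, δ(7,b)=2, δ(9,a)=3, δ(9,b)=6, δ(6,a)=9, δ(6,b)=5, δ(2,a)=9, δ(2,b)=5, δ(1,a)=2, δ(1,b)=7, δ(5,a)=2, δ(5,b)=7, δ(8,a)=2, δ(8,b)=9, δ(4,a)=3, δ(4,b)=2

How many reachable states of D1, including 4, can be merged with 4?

2

First remove the unreachable states {8}; 8 states remain.
P0 = {1,2,5,6,7} | {3,4,9}.
Split {1,2,5,6,7} by δ(·,a) → {2,6,7} and {1,5}.
On input b, block {2,6,7} splits into {2,6} and {7}.
Split {3,4,9} by δ(·,b) → {4,9} and {3}.
The partition is now stable with 5 blocks: {2,6} | {4,9} | {1,5} | {7} | {3}.
The equivalence class containing 4 is {4,9}, of size 2.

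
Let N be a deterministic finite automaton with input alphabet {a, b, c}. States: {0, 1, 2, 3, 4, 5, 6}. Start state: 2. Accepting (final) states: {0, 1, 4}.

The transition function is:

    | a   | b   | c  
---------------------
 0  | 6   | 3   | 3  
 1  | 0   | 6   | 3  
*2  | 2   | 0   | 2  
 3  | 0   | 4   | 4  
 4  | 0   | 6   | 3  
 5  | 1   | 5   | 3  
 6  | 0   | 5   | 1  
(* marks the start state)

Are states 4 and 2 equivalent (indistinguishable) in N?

Start with accepting vs non-accepting: {0,1,4} | {2,3,5,6}.
On input a, block {0,1,4} splits into {1,4} and {0}.
Refine {2,3,5,6} on symbol a: members go to different blocks, giving {3,6} and {2} and {5}.
Refine {3,6} on symbol b: members go to different blocks, giving {3} and {6}.
No further refinement is possible. Final partition (6 blocks): {1,4} | {3} | {0} | {2} | {5} | {6}.
4 and 2 end up in different blocks, so they are distinguishable. For instance, the string 'ε' is accepted from only 4.

No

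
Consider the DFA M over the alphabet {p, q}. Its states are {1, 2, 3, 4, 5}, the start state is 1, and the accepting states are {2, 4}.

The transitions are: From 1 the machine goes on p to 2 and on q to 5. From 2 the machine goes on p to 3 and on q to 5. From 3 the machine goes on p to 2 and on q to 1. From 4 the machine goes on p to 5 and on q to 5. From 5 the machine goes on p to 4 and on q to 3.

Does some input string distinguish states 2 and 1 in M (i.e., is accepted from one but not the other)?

Yes

All states are reachable from the start state.
Initial partition by acceptance: {2,4} | {1,3,5}.
The partition is now stable with 2 blocks: {2,4} | {1,3,5}.
2 and 1 end up in different blocks, so they are distinguishable. For instance, the string 'ε' is accepted from only 2.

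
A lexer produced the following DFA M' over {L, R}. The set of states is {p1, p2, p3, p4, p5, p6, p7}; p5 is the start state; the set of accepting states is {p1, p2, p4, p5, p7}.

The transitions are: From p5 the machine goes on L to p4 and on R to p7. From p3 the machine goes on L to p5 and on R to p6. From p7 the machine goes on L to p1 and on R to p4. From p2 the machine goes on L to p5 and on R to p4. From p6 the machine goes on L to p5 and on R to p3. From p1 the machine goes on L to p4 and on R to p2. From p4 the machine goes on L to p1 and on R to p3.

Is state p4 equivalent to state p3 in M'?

No

All states are reachable from the start state.
Initial partition by acceptance: {p1,p2,p4,p5,p7} | {p3,p6}.
On input R, block {p1,p2,p4,p5,p7} splits into {p1,p2,p5,p7} and {p4}.
On input L, block {p1,p2,p5,p7} splits into {p1,p5} and {p2,p7}.
The partition is now stable with 4 blocks: {p1,p5} | {p3,p6} | {p4} | {p2,p7}.
p4 and p3 end up in different blocks, so they are distinguishable. For instance, the string 'ε' is accepted from only p4.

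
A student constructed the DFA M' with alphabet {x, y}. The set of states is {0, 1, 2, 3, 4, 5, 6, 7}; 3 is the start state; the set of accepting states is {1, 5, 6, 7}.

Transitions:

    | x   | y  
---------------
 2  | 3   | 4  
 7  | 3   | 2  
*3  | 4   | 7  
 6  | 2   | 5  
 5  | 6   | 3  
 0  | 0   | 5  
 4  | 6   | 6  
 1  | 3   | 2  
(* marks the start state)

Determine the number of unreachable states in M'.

BFS from 3 reaches {2, 3, 4, 5, 6, 7}; the 2 state(s) 0, 1 are never visited.

2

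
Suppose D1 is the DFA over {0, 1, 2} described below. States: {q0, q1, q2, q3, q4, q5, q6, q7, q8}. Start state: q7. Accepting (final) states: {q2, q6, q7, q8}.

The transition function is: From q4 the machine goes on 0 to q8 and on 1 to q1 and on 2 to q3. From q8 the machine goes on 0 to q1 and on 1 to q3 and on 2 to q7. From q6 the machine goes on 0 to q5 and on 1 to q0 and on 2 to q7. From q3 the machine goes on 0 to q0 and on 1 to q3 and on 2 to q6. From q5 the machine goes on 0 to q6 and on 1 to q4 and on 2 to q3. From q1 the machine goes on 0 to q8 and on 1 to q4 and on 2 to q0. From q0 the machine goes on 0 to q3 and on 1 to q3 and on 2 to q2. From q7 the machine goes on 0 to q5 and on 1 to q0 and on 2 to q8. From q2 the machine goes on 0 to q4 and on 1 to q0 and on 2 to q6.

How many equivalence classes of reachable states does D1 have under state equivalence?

Every state is reachable, so we keep all 9.
P0 = {q2,q6,q7,q8} | {q0,q1,q3,q4,q5}.
Split {q0,q1,q3,q4,q5} by δ(·,0) → {q1,q4,q5} and {q0,q3}.
No further refinement is possible. Final partition (3 blocks): {q2,q6,q7,q8} | {q1,q4,q5} | {q0,q3}.

3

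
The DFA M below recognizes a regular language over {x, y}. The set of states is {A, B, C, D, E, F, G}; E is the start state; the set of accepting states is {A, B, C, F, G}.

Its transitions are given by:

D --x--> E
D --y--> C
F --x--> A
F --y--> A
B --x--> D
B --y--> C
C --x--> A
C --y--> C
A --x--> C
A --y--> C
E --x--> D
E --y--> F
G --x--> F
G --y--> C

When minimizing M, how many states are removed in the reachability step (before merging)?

BFS from E reaches {A, C, D, E, F}; the 2 state(s) B, G are never visited.

2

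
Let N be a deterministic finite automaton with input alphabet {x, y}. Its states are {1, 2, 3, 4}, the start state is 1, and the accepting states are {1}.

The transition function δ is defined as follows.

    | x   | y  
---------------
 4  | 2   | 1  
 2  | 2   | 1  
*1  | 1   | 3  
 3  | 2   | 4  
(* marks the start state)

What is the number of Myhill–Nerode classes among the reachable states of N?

3

Initial partition by acceptance: {1} | {2,3,4}.
Refine {2,3,4} on symbol y: members go to different blocks, giving {2,4} and {3}.
Stable partition: {1} | {2,4} | {3} — 3 equivalence classes.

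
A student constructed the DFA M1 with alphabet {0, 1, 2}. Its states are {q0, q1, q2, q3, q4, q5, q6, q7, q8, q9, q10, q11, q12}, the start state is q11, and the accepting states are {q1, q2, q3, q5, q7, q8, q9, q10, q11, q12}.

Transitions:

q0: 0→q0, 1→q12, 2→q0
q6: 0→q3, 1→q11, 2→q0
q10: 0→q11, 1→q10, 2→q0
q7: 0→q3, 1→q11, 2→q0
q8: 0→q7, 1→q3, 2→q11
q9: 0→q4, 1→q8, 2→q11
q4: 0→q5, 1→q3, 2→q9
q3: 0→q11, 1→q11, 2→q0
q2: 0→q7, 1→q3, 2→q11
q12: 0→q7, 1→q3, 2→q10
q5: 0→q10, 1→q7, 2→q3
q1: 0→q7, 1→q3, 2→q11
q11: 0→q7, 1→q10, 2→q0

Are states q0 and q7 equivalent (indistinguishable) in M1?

No

Reachable states from the start: {q0,q3,q7,q10,q11,q12}. Unreachable: {q1,q2,q4,q5,q6,q8,q9} — drop them.
Start with accepting vs non-accepting: {q3,q7,q10,q11,q12} | {q0}.
Split {q3,q7,q10,q11,q12} by δ(·,2) → {q3,q7,q10,q11} and {q12}.
The partition is now stable with 3 blocks: {q3,q7,q10,q11} | {q0} | {q12}.
q0 and q7 end up in different blocks, so they are distinguishable. For instance, the string 'ε' is accepted from only q7.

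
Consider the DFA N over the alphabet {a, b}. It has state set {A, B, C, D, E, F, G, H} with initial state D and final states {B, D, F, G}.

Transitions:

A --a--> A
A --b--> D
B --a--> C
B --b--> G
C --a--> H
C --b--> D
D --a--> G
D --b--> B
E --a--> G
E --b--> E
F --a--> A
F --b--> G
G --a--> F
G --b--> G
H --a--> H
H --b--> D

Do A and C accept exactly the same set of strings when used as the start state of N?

Reachable states from the start: {A,B,C,D,F,G,H}. Unreachable: {E} — drop them.
Initial partition by acceptance: {B,D,F,G} | {A,C,H}.
Split {B,D,F,G} by δ(·,a) → {B,F} and {D,G}.
Refine {D,G} on symbol a: members go to different blocks, giving {D} and {G}.
The partition is now stable with 4 blocks: {B,F} | {A,C,H} | {D} | {G}.
A and C lie in the same block of the stable partition, so they are equivalent — no string distinguishes them.

Yes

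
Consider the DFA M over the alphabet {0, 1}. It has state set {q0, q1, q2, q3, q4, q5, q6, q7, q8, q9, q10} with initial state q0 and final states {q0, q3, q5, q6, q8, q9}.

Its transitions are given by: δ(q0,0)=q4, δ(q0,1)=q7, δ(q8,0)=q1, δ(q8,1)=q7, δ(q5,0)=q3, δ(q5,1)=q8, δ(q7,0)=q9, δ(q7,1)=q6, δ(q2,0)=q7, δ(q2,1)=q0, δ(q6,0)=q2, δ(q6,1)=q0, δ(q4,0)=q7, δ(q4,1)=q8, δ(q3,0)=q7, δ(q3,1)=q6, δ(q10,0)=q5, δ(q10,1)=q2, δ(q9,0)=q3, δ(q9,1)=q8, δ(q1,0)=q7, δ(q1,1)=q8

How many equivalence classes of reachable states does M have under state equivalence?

States {q5,q10} cannot be reached from the start state, so discard them.
P0 = {q0,q3,q6,q8,q9} | {q1,q2,q4,q7}.
Split {q0,q3,q6,q8,q9} by δ(·,0) → {q0,q3,q6,q8} and {q9}.
Refine {q0,q3,q6,q8} on symbol 1: members go to different blocks, giving {q0,q8} and {q3,q6}.
Refine {q1,q2,q4,q7} on symbol 0: members go to different blocks, giving {q1,q2,q4} and {q7}.
On input 0, block {q3,q6} splits into {q3} and {q6}.
The partition is now stable with 6 blocks: {q0,q8} | {q1,q2,q4} | {q9} | {q3} | {q7} | {q6}.

6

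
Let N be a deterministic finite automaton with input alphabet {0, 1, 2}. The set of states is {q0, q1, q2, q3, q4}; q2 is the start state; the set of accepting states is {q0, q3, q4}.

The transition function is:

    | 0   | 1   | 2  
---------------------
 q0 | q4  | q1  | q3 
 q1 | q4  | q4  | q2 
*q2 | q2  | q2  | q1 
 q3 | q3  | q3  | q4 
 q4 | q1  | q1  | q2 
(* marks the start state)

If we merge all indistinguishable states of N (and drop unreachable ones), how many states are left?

First remove the unreachable states {q0,q3}; 3 states remain.
P0 = {q4} | {q1,q2}.
Split {q1,q2} by δ(·,0) → {q1} and {q2}.
Stable partition: {q4} | {q1} | {q2} — 3 equivalence classes.

3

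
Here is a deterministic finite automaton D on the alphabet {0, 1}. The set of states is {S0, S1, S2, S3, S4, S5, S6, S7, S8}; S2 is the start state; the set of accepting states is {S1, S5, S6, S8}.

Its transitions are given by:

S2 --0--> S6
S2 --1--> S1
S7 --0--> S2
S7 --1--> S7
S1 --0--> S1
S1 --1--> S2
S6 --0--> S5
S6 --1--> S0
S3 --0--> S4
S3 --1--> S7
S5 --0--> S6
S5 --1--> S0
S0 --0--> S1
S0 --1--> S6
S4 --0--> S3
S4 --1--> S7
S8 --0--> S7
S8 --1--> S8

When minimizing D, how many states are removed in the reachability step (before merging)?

4

BFS from S2 reaches {S0, S1, S2, S5, S6}; the 4 state(s) S3, S4, S7, S8 are never visited.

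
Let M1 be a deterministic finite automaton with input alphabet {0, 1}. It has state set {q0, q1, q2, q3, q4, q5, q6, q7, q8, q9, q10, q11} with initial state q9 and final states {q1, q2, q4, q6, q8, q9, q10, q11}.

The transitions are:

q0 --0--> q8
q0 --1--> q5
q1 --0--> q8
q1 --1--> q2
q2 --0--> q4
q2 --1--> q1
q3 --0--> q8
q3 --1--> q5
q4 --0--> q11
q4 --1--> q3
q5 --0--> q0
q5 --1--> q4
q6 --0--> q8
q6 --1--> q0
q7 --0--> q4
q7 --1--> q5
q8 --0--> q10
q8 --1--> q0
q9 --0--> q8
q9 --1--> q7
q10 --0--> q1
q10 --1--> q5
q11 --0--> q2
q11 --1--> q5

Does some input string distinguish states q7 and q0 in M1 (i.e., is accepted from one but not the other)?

States {q6} cannot be reached from the start state, so discard them.
Start with accepting vs non-accepting: {q1,q2,q4,q8,q9,q10,q11} | {q0,q3,q5,q7}.
On input 1, block {q1,q2,q4,q8,q9,q10,q11} splits into {q4,q8,q9,q10,q11} and {q1,q2}.
Split {q4,q8,q9,q10,q11} by δ(·,0) → {q4,q8,q9} and {q10,q11}.
On input 0, block {q4,q8,q9} splits into {q4,q8} and {q9}.
Refine {q0,q3,q5,q7} on symbol 0: members go to different blocks, giving {q0,q3,q7} and {q5}.
Stable partition: {q4,q8} | {q0,q3,q7} | {q1,q2} | {q10,q11} | {q9} | {q5} — 6 equivalence classes.
q7 and q0 lie in the same block of the stable partition, so they are equivalent — no string distinguishes them.

No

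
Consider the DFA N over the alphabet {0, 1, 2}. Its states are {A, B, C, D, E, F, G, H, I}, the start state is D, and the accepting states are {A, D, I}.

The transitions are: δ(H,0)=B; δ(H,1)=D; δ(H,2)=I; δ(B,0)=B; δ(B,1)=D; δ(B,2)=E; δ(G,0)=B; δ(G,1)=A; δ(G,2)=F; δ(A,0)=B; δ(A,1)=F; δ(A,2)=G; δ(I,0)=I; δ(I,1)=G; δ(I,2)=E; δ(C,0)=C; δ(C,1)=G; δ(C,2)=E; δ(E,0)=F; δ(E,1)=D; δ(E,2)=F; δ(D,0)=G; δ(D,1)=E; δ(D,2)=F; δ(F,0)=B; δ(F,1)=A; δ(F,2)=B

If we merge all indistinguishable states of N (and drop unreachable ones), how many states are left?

2

Reachable states from the start: {A,B,D,E,F,G}. Unreachable: {C,H,I} — drop them.
Start with accepting vs non-accepting: {A,D} | {B,E,F,G}.
Stable partition: {A,D} | {B,E,F,G} — 2 equivalence classes.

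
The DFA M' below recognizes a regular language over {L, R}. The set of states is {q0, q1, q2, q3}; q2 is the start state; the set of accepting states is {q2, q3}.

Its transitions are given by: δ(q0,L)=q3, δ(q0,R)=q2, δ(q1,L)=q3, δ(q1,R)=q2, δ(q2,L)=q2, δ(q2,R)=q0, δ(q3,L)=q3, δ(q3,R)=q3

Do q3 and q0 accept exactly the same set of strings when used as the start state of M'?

States {q1} cannot be reached from the start state, so discard them.
Start with accepting vs non-accepting: {q2,q3} | {q0}.
Split {q2,q3} by δ(·,R) → {q2} and {q3}.
No further refinement is possible. Final partition (3 blocks): {q2} | {q0} | {q3}.
q3 and q0 end up in different blocks, so they are distinguishable. For instance, the string 'ε' is accepted from only q3.

No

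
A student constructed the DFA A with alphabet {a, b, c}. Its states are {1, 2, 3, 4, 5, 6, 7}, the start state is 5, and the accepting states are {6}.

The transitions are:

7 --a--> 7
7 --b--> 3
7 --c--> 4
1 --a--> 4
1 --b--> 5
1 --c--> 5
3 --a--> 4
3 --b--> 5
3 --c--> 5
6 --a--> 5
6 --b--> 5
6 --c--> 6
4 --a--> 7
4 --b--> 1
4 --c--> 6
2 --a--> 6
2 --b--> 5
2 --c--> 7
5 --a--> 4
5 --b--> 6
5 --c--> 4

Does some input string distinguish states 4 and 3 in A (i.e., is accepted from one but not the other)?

Yes

States {2} cannot be reached from the start state, so discard them.
P0 = {6} | {1,3,4,5,7}.
Refine {1,3,4,5,7} on symbol b: members go to different blocks, giving {1,3,4,7} and {5}.
Split {1,3,4,7} by δ(·,b) → {1,3} and {4,7}.
Refine {4,7} on symbol c: members go to different blocks, giving {4} and {7}.
Stable partition: {6} | {1,3} | {5} | {4} | {7} — 5 equivalence classes.
4 and 3 end up in different blocks, so they are distinguishable. For instance, the string 'c' is accepted from only 4.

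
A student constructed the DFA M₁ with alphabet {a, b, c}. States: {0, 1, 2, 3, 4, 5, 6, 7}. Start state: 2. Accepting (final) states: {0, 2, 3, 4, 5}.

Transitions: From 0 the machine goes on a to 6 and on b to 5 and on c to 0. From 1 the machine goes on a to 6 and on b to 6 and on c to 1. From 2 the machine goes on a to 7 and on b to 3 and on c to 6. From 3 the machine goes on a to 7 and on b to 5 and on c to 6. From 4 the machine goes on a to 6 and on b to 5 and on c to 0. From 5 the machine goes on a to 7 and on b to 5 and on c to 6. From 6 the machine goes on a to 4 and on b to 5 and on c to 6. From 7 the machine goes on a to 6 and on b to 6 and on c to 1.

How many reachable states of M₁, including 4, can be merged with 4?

2

Initial partition by acceptance: {0,2,3,4,5} | {1,6,7}.
Split {0,2,3,4,5} by δ(·,c) → {2,3,5} and {0,4}.
Refine {1,6,7} on symbol a: members go to different blocks, giving {1,7} and {6}.
No further refinement is possible. Final partition (4 blocks): {2,3,5} | {1,7} | {0,4} | {6}.
State 4 belongs to the block {0,4}, which has 2 states.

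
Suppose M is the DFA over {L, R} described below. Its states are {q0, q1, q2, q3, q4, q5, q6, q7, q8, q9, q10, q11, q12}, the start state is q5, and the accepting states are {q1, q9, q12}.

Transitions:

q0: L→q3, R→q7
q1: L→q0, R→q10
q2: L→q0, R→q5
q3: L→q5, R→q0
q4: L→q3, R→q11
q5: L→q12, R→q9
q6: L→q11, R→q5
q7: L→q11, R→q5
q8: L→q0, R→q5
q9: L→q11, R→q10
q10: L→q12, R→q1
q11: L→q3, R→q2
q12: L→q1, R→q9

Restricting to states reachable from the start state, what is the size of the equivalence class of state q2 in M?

States {q4,q6,q8} cannot be reached from the start state, so discard them.
P0 = {q1,q9,q12} | {q0,q2,q3,q5,q7,q10,q11}.
On input L, block {q1,q9,q12} splits into {q1,q9} and {q12}.
On input L, block {q0,q2,q3,q5,q7,q10,q11} splits into {q0,q2,q3,q7,q11} and {q5,q10}.
On input L, block {q0,q2,q3,q7,q11} splits into {q0,q2,q7,q11} and {q3}.
Refine {q0,q2,q7,q11} on symbol L: members go to different blocks, giving {q0,q11} and {q2,q7}.
Stable partition: {q1,q9} | {q0,q11} | {q12} | {q5,q10} | {q3} | {q2,q7} — 6 equivalence classes.
The equivalence class containing q2 is {q2,q7}, of size 2.

2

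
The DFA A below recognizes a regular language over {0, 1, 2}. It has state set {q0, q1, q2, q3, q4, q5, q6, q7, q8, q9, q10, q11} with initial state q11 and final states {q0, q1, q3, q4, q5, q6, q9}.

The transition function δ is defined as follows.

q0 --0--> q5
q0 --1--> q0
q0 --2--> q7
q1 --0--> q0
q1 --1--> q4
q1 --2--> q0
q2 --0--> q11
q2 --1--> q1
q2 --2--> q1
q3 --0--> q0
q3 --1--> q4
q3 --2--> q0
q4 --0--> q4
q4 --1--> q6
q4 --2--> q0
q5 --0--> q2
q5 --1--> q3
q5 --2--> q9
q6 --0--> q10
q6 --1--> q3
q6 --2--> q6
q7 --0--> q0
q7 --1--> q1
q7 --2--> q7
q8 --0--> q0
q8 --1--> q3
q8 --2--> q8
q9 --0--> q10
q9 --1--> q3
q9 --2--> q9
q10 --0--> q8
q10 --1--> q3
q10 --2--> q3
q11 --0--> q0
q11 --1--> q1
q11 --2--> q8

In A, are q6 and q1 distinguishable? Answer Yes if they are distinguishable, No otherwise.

Every state is reachable, so we keep all 12.
Initial partition by acceptance: {q0,q1,q3,q4,q5,q6,q9} | {q2,q7,q8,q10,q11}.
Split {q0,q1,q3,q4,q5,q6,q9} by δ(·,0) → {q0,q1,q3,q4} and {q5,q6,q9}.
Refine {q0,q1,q3,q4} on symbol 0: members go to different blocks, giving {q1,q3,q4} and {q0}.
Split {q1,q3,q4} by δ(·,0) → {q1,q3} and {q4}.
On input 0, block {q2,q7,q8,q10,q11} splits into {q7,q8,q11} and {q2,q10}.
Stable partition: {q1,q3} | {q7,q8,q11} | {q5,q6,q9} | {q0} | {q4} | {q2,q10} — 6 equivalence classes.
q6 and q1 end up in different blocks, so they are distinguishable. For instance, the string '0' is accepted from only q1.

Yes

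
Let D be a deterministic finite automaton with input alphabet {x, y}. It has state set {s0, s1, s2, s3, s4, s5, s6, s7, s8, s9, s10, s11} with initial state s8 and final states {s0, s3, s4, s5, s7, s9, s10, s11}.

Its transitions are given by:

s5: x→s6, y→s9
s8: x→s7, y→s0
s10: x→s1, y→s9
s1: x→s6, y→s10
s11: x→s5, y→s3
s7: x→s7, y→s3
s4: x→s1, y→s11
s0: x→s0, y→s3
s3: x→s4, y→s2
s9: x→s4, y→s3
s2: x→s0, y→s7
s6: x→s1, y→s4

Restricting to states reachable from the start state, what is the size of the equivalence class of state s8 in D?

2

P0 = {s0,s3,s4,s5,s7,s9,s10,s11} | {s1,s2,s6,s8}.
Refine {s0,s3,s4,s5,s7,s9,s10,s11} on symbol x: members go to different blocks, giving {s0,s3,s7,s9,s11} and {s4,s5,s10}.
On input x, block {s0,s3,s7,s9,s11} splits into {s3,s9,s11} and {s0,s7}.
On input y, block {s3,s9,s11} splits into {s9,s11} and {s3}.
Refine {s1,s2,s6,s8} on symbol x: members go to different blocks, giving {s1,s6} and {s2,s8}.
Stable partition: {s9,s11} | {s1,s6} | {s4,s5,s10} | {s0,s7} | {s3} | {s2,s8} — 6 equivalence classes.
State s8 belongs to the block {s2,s8}, which has 2 states.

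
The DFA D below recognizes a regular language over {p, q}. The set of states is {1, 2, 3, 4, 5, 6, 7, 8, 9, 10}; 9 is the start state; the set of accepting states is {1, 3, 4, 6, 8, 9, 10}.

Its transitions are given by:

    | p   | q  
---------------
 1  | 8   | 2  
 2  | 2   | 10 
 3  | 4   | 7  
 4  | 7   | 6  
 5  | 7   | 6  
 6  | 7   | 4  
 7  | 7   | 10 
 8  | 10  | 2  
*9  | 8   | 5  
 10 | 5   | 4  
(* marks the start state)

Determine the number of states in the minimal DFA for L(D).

4

States {1,3} cannot be reached from the start state, so discard them.
Initial partition by acceptance: {4,6,8,9,10} | {2,5,7}.
Split {4,6,8,9,10} by δ(·,p) → {4,6,10} and {8,9}.
On input p, block {8,9} splits into {8} and {9}.
The partition is now stable with 4 blocks: {4,6,10} | {2,5,7} | {8} | {9}.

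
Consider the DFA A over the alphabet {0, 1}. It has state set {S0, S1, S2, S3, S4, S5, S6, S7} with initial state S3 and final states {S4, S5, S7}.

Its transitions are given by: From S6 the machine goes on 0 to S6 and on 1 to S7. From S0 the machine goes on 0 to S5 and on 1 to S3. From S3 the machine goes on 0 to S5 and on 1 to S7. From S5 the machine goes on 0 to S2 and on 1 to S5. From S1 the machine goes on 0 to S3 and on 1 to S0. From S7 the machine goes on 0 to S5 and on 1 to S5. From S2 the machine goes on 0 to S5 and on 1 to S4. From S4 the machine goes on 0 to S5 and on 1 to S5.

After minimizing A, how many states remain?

3

States {S0,S1,S6} cannot be reached from the start state, so discard them.
Start with accepting vs non-accepting: {S4,S5,S7} | {S2,S3}.
Refine {S4,S5,S7} on symbol 0: members go to different blocks, giving {S4,S7} and {S5}.
Stable partition: {S4,S7} | {S2,S3} | {S5} — 3 equivalence classes.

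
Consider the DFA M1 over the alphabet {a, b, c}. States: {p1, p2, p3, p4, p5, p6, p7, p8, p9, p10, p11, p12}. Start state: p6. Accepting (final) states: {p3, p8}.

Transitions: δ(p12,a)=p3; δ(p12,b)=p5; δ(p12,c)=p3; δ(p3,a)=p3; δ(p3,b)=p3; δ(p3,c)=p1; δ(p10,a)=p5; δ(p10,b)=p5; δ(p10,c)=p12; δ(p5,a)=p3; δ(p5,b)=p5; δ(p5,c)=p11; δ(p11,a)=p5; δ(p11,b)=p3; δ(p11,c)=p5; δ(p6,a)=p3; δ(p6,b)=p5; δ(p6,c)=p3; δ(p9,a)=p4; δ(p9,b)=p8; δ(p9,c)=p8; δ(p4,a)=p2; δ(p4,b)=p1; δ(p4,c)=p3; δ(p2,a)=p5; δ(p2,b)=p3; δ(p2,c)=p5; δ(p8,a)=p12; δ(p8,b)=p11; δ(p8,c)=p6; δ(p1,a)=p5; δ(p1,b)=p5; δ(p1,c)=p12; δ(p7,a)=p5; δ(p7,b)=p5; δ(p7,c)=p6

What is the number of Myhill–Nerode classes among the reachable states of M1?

5

First remove the unreachable states {p2,p4,p7,p8,p9,p10}; 6 states remain.
P0 = {p3} | {p1,p5,p6,p11,p12}.
On input a, block {p1,p5,p6,p11,p12} splits into {p5,p6,p12} and {p1,p11}.
Split {p5,p6,p12} by δ(·,c) → {p6,p12} and {p5}.
On input b, block {p1,p11} splits into {p1} and {p11}.
The partition is now stable with 5 blocks: {p3} | {p6,p12} | {p1} | {p5} | {p11}.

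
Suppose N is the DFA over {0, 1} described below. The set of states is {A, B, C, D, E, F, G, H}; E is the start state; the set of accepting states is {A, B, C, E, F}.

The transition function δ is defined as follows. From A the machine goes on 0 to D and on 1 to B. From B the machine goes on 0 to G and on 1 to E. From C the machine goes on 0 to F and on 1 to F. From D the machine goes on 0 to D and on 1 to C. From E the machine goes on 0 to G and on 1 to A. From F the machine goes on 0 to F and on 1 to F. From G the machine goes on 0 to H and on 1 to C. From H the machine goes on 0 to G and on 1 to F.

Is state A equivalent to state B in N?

Yes

All states are reachable from the start state.
P0 = {A,B,C,E,F} | {D,G,H}.
Split {A,B,C,E,F} by δ(·,0) → {A,B,E} and {C,F}.
Stable partition: {A,B,E} | {D,G,H} | {C,F} — 3 equivalence classes.
A and B lie in the same block of the stable partition, so they are equivalent — no string distinguishes them.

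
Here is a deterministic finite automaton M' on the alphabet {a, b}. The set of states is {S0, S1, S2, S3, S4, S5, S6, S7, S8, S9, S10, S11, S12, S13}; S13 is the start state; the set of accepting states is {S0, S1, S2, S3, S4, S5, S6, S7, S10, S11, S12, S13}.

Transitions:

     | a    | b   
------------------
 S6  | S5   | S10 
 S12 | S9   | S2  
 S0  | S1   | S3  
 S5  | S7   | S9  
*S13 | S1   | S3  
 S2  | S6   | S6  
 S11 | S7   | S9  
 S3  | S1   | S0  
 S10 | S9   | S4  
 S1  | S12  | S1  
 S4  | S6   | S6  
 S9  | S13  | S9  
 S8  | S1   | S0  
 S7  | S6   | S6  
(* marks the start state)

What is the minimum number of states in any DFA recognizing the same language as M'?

First remove the unreachable states {S8,S11}; 12 states remain.
P0 = {S0,S1,S2,S3,S4,S5,S6,S7,S10,S12,S13} | {S9}.
On input a, block {S0,S1,S2,S3,S4,S5,S6,S7,S10,S12,S13} splits into {S0,S1,S2,S3,S4,S5,S6,S7,S13} and {S10,S12}.
Split {S0,S1,S2,S3,S4,S5,S6,S7,S13} by δ(·,a) → {S0,S2,S3,S4,S5,S6,S7,S13} and {S1}.
Split {S0,S2,S3,S4,S5,S6,S7,S13} by δ(·,a) → {S2,S4,S5,S6,S7} and {S0,S3,S13}.
Refine {S2,S4,S5,S6,S7} on symbol b: members go to different blocks, giving {S2,S4,S7} and {S5} and {S6}.
No further refinement is possible. Final partition (7 blocks): {S2,S4,S7} | {S9} | {S10,S12} | {S1} | {S0,S3,S13} | {S5} | {S6}.

7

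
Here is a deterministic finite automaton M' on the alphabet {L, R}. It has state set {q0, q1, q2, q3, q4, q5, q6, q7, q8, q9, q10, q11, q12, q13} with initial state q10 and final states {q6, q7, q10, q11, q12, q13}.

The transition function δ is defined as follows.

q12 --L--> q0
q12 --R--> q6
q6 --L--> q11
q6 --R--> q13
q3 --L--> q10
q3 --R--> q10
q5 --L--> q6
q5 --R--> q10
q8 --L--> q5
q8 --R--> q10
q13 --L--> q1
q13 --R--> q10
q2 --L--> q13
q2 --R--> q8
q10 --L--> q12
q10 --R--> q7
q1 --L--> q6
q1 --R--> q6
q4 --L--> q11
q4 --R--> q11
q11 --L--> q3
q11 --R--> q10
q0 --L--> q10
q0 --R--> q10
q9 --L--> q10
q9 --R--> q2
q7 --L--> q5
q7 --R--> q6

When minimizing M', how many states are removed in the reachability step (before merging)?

Starting at q10 and following transitions, the reachable set is {q0, q1, q3, q5, q6, q7, q10, q11, q12, q13}. That leaves q2, q4, q8, q9 unreachable — 4 in total.

4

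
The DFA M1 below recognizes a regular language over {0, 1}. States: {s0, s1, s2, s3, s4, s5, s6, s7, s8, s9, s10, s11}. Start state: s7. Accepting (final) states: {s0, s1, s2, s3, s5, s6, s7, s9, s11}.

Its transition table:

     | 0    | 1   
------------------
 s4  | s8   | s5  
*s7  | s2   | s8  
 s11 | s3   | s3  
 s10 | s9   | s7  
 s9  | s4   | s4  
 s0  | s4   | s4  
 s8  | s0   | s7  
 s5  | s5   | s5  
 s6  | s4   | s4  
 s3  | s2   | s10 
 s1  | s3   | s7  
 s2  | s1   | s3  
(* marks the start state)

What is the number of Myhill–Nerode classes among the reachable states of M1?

Reachable states from the start: {s0,s1,s2,s3,s4,s5,s7,s8,s9,s10}. Unreachable: {s6,s11} — drop them.
P0 = {s0,s1,s2,s3,s5,s7,s9} | {s4,s8,s10}.
On input 0, block {s0,s1,s2,s3,s5,s7,s9} splits into {s1,s2,s3,s5,s7} and {s0,s9}.
Refine {s1,s2,s3,s5,s7} on symbol 1: members go to different blocks, giving {s1,s2,s5} and {s3,s7}.
Refine {s1,s2,s5} on symbol 0: members go to different blocks, giving {s2,s5} and {s1}.
Refine {s2,s5} on symbol 0: members go to different blocks, giving {s2} and {s5}.
On input 0, block {s4,s8,s10} splits into {s8,s10} and {s4}.
The partition is now stable with 7 blocks: {s2} | {s8,s10} | {s0,s9} | {s3,s7} | {s1} | {s5} | {s4}.

7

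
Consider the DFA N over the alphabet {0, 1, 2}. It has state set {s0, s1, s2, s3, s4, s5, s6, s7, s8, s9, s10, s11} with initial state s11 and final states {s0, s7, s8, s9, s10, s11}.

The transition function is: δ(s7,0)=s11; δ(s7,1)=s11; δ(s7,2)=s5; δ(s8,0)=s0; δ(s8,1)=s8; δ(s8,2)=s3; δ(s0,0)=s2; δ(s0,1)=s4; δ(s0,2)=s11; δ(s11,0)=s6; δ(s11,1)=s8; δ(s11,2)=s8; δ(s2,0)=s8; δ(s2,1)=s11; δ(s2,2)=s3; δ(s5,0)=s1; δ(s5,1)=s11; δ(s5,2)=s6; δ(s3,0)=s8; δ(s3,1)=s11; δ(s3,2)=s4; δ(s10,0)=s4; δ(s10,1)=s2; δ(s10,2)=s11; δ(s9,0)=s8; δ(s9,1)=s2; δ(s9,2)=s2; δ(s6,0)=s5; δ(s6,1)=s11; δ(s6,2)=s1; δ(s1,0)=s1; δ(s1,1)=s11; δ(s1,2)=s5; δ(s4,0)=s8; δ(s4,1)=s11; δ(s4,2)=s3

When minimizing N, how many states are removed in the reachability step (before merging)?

3

Starting at s11 and following transitions, the reachable set is {s0, s1, s2, s3, s4, s5, s6, s8, s11}. That leaves s7, s9, s10 unreachable — 3 in total.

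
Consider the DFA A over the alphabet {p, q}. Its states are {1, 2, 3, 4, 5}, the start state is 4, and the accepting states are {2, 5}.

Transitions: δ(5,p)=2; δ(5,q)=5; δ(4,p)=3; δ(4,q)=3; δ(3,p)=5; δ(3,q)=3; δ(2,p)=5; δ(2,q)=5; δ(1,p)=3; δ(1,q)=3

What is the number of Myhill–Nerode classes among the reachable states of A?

3

States {1} cannot be reached from the start state, so discard them.
Start with accepting vs non-accepting: {2,5} | {3,4}.
On input p, block {3,4} splits into {3} and {4}.
No further refinement is possible. Final partition (3 blocks): {2,5} | {3} | {4}.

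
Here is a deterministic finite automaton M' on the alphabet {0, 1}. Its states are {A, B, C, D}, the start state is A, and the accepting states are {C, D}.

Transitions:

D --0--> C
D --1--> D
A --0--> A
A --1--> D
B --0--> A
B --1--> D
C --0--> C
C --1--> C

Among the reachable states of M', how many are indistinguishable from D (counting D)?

First remove the unreachable states {B}; 3 states remain.
Initial partition by acceptance: {C,D} | {A}.
No further refinement is possible. Final partition (2 blocks): {C,D} | {A}.
State D belongs to the block {C,D}, which has 2 states.

2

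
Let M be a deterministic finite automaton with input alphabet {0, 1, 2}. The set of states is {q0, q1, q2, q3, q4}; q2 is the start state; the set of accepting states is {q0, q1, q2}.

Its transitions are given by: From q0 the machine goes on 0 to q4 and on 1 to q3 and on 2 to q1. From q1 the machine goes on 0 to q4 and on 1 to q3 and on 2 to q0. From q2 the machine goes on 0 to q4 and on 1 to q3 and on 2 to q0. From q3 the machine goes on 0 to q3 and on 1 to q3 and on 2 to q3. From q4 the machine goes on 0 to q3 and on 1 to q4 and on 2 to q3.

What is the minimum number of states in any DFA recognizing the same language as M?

P0 = {q0,q1,q2} | {q3,q4}.
No further refinement is possible. Final partition (2 blocks): {q0,q1,q2} | {q3,q4}.

2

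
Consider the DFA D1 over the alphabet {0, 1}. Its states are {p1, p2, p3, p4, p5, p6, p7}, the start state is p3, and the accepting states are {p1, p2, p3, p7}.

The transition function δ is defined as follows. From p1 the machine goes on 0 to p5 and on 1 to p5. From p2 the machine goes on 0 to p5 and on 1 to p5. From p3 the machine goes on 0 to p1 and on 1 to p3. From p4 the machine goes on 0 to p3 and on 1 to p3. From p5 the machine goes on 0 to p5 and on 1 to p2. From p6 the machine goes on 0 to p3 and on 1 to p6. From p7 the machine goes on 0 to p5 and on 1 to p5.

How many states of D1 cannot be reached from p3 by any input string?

3

No path from p3 leads to p4, p6, p7; the other 4 states are all reachable.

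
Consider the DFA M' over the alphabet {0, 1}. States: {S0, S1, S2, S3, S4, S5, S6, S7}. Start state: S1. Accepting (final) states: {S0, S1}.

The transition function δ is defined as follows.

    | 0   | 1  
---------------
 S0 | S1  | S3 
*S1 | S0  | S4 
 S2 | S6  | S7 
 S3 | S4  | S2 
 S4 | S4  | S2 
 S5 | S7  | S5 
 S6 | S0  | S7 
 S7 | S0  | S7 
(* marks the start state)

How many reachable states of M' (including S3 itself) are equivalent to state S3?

2

Reachable states from the start: {S0,S1,S2,S3,S4,S6,S7}. Unreachable: {S5} — drop them.
Start with accepting vs non-accepting: {S0,S1} | {S2,S3,S4,S6,S7}.
Refine {S2,S3,S4,S6,S7} on symbol 0: members go to different blocks, giving {S2,S3,S4} and {S6,S7}.
On input 0, block {S2,S3,S4} splits into {S3,S4} and {S2}.
The partition is now stable with 4 blocks: {S0,S1} | {S3,S4} | {S6,S7} | {S2}.
The equivalence class containing S3 is {S3,S4}, of size 2.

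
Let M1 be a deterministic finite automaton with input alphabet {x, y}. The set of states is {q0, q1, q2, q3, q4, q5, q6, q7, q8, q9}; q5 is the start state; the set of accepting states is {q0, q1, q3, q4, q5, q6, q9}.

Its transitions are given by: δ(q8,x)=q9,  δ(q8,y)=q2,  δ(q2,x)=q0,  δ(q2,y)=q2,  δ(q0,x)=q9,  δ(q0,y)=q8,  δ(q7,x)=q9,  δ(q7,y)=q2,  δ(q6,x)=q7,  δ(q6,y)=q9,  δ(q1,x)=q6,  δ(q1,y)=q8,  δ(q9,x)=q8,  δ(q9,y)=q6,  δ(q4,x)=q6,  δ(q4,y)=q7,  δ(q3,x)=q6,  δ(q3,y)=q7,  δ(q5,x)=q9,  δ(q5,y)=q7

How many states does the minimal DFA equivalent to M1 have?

4

Reachable states from the start: {q0,q2,q5,q6,q7,q8,q9}. Unreachable: {q1,q3,q4} — drop them.
Start with accepting vs non-accepting: {q0,q5,q6,q9} | {q2,q7,q8}.
Refine {q0,q5,q6,q9} on symbol x: members go to different blocks, giving {q0,q5} and {q6,q9}.
On input x, block {q2,q7,q8} splits into {q7,q8} and {q2}.
The partition is now stable with 4 blocks: {q0,q5} | {q7,q8} | {q6,q9} | {q2}.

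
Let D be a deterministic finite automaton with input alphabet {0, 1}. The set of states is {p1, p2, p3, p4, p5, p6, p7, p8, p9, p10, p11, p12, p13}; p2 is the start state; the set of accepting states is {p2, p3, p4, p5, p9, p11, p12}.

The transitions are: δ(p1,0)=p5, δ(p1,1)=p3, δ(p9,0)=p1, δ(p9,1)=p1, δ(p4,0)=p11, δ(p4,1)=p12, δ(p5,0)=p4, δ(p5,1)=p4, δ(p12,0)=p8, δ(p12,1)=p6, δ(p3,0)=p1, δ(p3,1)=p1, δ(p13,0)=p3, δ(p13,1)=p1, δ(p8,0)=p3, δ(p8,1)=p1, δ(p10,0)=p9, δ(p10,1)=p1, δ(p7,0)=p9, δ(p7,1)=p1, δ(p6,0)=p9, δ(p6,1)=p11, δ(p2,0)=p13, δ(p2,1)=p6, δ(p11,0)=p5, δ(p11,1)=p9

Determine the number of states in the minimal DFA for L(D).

8

Reachable states from the start: {p1,p2,p3,p4,p5,p6,p8,p9,p11,p12,p13}. Unreachable: {p7,p10} — drop them.
Initial partition by acceptance: {p2,p3,p4,p5,p9,p11,p12} | {p1,p6,p8,p13}.
Refine {p2,p3,p4,p5,p9,p11,p12} on symbol 0: members go to different blocks, giving {p2,p3,p9,p12} and {p4,p5,p11}.
Refine {p1,p6,p8,p13} on symbol 0: members go to different blocks, giving {p6,p8,p13} and {p1}.
Split {p2,p3,p9,p12} by δ(·,0) → {p2,p12} and {p3,p9}.
Refine {p6,p8,p13} on symbol 1: members go to different blocks, giving {p8,p13} and {p6}.
On input 1, block {p4,p5,p11} splits into {p4} and {p5} and {p11}.
The partition is now stable with 8 blocks: {p2,p12} | {p8,p13} | {p4} | {p1} | {p3,p9} | {p6} | {p5} | {p11}.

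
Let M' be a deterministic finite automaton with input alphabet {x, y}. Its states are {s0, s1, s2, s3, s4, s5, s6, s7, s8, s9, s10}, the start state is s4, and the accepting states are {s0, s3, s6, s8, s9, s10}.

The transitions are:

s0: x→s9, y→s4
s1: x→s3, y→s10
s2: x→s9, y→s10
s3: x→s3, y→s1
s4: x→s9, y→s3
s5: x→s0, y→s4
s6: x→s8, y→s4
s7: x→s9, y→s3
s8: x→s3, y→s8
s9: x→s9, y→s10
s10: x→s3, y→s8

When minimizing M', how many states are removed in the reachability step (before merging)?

5

Starting at s4 and following transitions, the reachable set is {s1, s3, s4, s8, s9, s10}. That leaves s0, s2, s5, s6, s7 unreachable — 5 in total.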